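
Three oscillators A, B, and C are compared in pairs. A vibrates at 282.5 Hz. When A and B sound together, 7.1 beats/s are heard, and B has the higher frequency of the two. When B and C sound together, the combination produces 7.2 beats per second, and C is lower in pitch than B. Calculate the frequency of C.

B is above A, so f_B = 282.5 + 7.1 = 289.6 Hz.
C is below B, so f_C = 289.6 − 7.2 = 282.4 Hz.

282.4 Hz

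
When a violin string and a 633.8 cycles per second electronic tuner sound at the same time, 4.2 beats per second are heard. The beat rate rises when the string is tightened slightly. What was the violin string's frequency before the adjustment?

|f − 633.8| = 4.2, so the violin string was at either 629.6 Hz or 638 Hz.
Increasing tension raises a string's frequency; the adjustment raises the violin string's frequency.
The beat rate rose, so the adjustment moved the violin string further from 633.8 Hz — it was already above the reference.

638 Hz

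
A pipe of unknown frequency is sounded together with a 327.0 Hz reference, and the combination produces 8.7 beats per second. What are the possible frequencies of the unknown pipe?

|f − 327.0| = 8.7, so f = 327.0 ± 8.7.

318.3 Hz or 335.7 Hz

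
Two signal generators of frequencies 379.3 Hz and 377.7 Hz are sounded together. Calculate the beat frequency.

f_beat = |f₁ − f₂|.
|379.3 − 377.7| = 1.6 Hz.

1.6 Hz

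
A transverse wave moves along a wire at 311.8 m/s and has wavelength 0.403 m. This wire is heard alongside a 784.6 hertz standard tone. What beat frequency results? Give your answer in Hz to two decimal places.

10.90 Hz

Source frequency f = v/λ = 311.8/0.403 = 773.6973 Hz.
f_beat = |773.6973 − 784.6| = 10.90 Hz.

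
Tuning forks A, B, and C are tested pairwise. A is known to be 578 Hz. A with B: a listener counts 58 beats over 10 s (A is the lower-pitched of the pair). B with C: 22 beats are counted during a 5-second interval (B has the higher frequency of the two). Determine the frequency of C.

A–B: Beat frequency = 58/10 = 5.8 Hz.
B is above A, so f_B = 578 + 5.8 = 583.8 Hz.
B–C: Beat frequency = 22/5 = 4.4 Hz.
C is below B, so f_C = 583.8 − 4.4 = 579.4 Hz.

579.4 Hz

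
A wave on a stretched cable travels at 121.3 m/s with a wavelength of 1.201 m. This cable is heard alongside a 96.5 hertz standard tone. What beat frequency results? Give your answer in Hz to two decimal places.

Source frequency f = v/λ = 121.3/1.201 = 100.9992 Hz.
f_beat = |100.9992 − 96.5| = 4.50 Hz.

4.50 Hz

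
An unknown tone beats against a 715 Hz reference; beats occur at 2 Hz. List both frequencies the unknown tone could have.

713 Hz or 717 Hz

|f − 715| = 2, so f = 715 ± 2.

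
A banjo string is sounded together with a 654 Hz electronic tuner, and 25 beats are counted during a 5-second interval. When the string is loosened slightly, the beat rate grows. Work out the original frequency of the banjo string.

Beat frequency = 25/5 = 5 Hz.
|f − 654| = 5, so the banjo string was at either 649 Hz or 659 Hz.
Reducing tension lowers a string's frequency; the adjustment lowers the banjo string's frequency.
The beat rate rose, so the adjustment moved the banjo string further from 654 Hz — it was already below the reference.

649 Hz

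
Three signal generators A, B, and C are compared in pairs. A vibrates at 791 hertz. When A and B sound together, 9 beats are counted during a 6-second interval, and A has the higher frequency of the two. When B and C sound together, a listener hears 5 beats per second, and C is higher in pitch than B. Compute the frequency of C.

794.5 Hz

A–B: Beat frequency = 9/6 = 1.5 Hz.
B is below A, so f_B = 791 − 1.5 = 789.5 Hz.
C is above B, so f_C = 789.5 + 5 = 794.5 Hz.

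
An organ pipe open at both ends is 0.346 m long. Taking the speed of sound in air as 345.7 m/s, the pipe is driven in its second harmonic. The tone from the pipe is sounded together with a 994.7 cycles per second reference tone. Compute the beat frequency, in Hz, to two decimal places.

4.43 Hz

Open pipe: f_n = n·v/(2L) = 2·345.7/(2·0.346) = 999.1329 Hz.
f_beat = |999.1329 − 994.7| = 4.43 Hz.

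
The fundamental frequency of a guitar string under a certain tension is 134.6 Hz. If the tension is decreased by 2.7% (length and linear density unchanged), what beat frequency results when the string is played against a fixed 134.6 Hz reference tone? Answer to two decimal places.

1.83 Hz

For a string, f ∝ √T, so the new frequency is 134.6·√0.973 = 132.7705 Hz.
f_beat = |132.7705 − 134.6| = 1.83 Hz.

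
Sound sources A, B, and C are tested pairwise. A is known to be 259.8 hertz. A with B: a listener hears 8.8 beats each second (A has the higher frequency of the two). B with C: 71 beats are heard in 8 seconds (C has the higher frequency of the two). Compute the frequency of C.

259.875 Hz

B is below A, so f_B = 259.8 − 8.8 = 251 Hz.
B–C: Beat frequency = 71/8 = 8.875 Hz.
C is above B, so f_C = 251 + 8.875 = 259.875 Hz.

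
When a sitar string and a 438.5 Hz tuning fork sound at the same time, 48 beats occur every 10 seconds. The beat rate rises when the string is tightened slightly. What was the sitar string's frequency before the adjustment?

Beat frequency = 48/10 = 4.8 Hz.
|f − 438.5| = 4.8, so the sitar string was at either 433.7 Hz or 443.3 Hz.
Increasing tension raises a string's frequency; the adjustment raises the sitar string's frequency.
The beat rate rose, so the adjustment moved the sitar string further from 438.5 Hz — it was already above the reference.

443.3 Hz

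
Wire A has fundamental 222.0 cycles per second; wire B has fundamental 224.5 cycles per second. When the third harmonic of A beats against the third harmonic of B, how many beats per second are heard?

7.5 Hz

Third harmonic of the first: 3·222.0 = 666.0 Hz.
Third harmonic of the second: 3·224.5 = 673.5 Hz.
f_beat = |666.0 − 673.5| = 7.5 Hz.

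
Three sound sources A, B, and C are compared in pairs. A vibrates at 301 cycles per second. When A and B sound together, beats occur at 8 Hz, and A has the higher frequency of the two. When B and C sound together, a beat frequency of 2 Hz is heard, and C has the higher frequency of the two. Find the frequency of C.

B is below A, so f_B = 301 − 8 = 293 Hz.
C is above B, so f_C = 293 + 2 = 295 Hz.

295 Hz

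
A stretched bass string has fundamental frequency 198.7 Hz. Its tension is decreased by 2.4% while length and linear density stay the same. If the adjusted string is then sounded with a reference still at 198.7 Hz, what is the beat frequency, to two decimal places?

2.40 Hz

For a string, f ∝ √T, so the new frequency is 198.7·√0.976 = 196.3011 Hz.
f_beat = |196.3011 − 198.7| = 2.40 Hz.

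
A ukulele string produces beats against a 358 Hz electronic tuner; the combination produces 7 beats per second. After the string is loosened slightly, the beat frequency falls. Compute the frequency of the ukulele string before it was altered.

365 Hz

|f − 358| = 7, so the ukulele string was at either 351 Hz or 365 Hz.
Reducing tension lowers a string's frequency; the adjustment lowers the ukulele string's frequency.
The beat rate fell, so the adjustment moved the ukulele string toward 358 Hz — it must have started above the reference.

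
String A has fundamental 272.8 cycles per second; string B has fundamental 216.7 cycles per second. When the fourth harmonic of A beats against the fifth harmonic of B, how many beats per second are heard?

7.7 Hz

Fourth harmonic of the first: 4·272.8 = 1091.2 Hz.
Fifth harmonic of the second: 5·216.7 = 1083.5 Hz.
f_beat = |1091.2 − 1083.5| = 7.7 Hz.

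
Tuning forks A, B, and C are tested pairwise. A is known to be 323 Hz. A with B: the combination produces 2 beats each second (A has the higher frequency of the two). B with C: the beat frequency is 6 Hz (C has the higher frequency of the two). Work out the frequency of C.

B is below A, so f_B = 323 − 2 = 321 Hz.
C is above B, so f_C = 321 + 6 = 327 Hz.

327 Hz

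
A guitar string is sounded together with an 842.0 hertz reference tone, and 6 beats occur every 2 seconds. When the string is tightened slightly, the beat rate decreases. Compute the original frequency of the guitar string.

Beat frequency = 6/2 = 3 Hz.
|f − 842.0| = 3, so the guitar string was at either 839 Hz or 845 Hz.
Increasing tension raises a string's frequency; the adjustment raises the guitar string's frequency.
The beat rate fell, so the adjustment moved the guitar string toward 842.0 Hz — it must have started below the reference.

839 Hz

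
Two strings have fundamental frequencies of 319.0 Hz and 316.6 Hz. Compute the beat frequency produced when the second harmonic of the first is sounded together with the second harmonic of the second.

4.8 Hz

Second harmonic of the first: 2·319.0 = 638.0 Hz.
Second harmonic of the second: 2·316.6 = 633.2 Hz.
f_beat = |638.0 − 633.2| = 4.8 Hz.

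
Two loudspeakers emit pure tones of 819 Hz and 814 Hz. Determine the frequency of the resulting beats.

f_beat = |f₁ − f₂|.
|819 − 814| = 5 Hz.

5 Hz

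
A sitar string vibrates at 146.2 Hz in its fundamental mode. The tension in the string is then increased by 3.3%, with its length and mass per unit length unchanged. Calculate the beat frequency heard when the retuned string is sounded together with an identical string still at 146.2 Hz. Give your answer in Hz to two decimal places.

For a string, f ∝ √T, so the new frequency is 146.2·√1.033 = 148.5927 Hz.
f_beat = |148.5927 − 146.2| = 2.39 Hz.

2.39 Hz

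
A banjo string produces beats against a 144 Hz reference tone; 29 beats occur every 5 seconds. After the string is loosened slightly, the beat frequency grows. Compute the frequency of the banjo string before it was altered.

138.2 Hz

Beat frequency = 29/5 = 5.8 Hz.
|f − 144| = 5.8, so the banjo string was at either 138.2 Hz or 149.8 Hz.
Reducing tension lowers a string's frequency; the adjustment lowers the banjo string's frequency.
The beat rate rose, so the adjustment moved the banjo string further from 144 Hz — it was already below the reference.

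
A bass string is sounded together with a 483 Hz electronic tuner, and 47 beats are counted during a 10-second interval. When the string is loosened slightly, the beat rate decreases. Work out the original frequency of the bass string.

487.7 Hz

Beat frequency = 47/10 = 4.7 Hz.
|f − 483| = 4.7, so the bass string was at either 478.3 Hz or 487.7 Hz.
Reducing tension lowers a string's frequency; the adjustment lowers the bass string's frequency.
The beat rate fell, so the adjustment moved the bass string toward 483 Hz — it must have started above the reference.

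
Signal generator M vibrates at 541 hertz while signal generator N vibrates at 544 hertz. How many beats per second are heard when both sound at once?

3 Hz

The beat frequency equals the magnitude of the frequency difference.
|541 − 544| = 3 Hz.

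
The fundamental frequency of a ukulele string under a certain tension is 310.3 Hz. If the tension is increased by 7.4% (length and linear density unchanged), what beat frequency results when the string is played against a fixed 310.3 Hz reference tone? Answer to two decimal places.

11.28 Hz

For a string, f ∝ √T, so the new frequency is 310.3·√1.074 = 321.5762 Hz.
f_beat = |321.5762 − 310.3| = 11.28 Hz.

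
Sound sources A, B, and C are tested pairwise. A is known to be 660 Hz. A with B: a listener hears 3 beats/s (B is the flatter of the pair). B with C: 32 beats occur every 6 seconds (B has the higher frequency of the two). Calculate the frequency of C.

651.6667 Hz

B is below A, so f_B = 660 − 3 = 657 Hz.
B–C: Beat frequency = 32/6 = 5.3333 Hz.
C is below B, so f_C = 657 − 5.3333 = 651.6667 Hz.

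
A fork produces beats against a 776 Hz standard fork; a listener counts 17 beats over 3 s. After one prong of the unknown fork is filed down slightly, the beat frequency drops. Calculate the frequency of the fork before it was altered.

Beat frequency = 17/3 = 5.6667 Hz.
|f − 776| = 5.6667, so the fork was at either 770.3333 Hz or 781.6667 Hz.
Filing a prong removes mass and raises the fork's frequency; the adjustment raises the fork's frequency.
The beat rate fell, so the adjustment moved the fork toward 776 Hz — it must have started below the reference.

770.3333 Hz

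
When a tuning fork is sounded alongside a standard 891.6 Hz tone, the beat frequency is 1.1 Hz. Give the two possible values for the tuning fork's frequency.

890.5 Hz or 892.7 Hz

|f − 891.6| = 1.1, so f = 891.6 ± 1.1.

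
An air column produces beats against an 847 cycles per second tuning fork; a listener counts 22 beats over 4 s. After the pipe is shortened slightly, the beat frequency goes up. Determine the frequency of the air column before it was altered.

Beat frequency = 22/4 = 5.5 Hz.
|f − 847| = 5.5, so the air column was at either 841.5 Hz or 852.5 Hz.
A shorter pipe has a higher fundamental; the adjustment raises the air column's frequency.
The beat rate rose, so the adjustment moved the air column further from 847 Hz — it was already above the reference.

852.5 Hz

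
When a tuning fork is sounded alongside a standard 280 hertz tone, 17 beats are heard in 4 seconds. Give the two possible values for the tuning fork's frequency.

275.75 Hz or 284.25 Hz

Beat frequency = 17/4 = 4.25 Hz.
|f − 280| = 4.25, so f = 280 ± 4.25.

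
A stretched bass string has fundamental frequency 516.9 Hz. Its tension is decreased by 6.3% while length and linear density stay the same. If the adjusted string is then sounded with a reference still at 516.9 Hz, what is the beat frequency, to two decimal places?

16.55 Hz

For a string, f ∝ √T, so the new frequency is 516.9·√0.937 = 500.3528 Hz.
f_beat = |500.3528 − 516.9| = 16.55 Hz.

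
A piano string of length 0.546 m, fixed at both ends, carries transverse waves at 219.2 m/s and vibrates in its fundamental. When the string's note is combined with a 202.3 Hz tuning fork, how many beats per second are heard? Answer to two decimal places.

1.57 Hz

For a string fixed at both ends, f_n = n·v/(2L) = 1·219.2/(2·0.546) = 200.7326 Hz.
f_beat = |200.7326 − 202.3| = 1.57 Hz.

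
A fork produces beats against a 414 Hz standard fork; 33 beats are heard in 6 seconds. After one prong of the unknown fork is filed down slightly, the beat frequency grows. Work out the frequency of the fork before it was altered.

419.5 Hz

Beat frequency = 33/6 = 5.5 Hz.
|f − 414| = 5.5, so the fork was at either 408.5 Hz or 419.5 Hz.
Filing a prong removes mass and raises the fork's frequency; the adjustment raises the fork's frequency.
The beat rate rose, so the adjustment moved the fork further from 414 Hz — it was already above the reference.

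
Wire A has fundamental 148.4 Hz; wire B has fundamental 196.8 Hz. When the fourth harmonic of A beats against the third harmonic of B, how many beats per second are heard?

Fourth harmonic of the first: 4·148.4 = 593.6 Hz.
Third harmonic of the second: 3·196.8 = 590.4 Hz.
f_beat = |593.6 − 590.4| = 3.2 Hz.

3.2 Hz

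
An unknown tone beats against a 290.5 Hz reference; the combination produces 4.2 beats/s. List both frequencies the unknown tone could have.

286.3 Hz or 294.7 Hz

|f − 290.5| = 4.2, so f = 290.5 ± 4.2.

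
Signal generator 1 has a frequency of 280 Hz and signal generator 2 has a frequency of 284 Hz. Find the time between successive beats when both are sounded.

0.250 s

f_beat = |280 − 284| = 4 Hz.
Beat period T = 1 / f_beat = 1 / 4 s.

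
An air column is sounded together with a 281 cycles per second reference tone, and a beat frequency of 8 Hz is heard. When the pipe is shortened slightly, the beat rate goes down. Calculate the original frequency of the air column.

273 Hz

|f − 281| = 8, so the air column was at either 273 Hz or 289 Hz.
A shorter pipe has a higher fundamental; the adjustment raises the air column's frequency.
The beat rate fell, so the adjustment moved the air column toward 281 Hz — it must have started below the reference.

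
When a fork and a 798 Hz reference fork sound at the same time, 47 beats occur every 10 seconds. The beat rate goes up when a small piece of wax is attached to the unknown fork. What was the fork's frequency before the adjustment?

793.3 Hz

Beat frequency = 47/10 = 4.7 Hz.
|f − 798| = 4.7, so the fork was at either 793.3 Hz or 802.7 Hz.
Loading a fork with wax lowers its frequency; the adjustment lowers the fork's frequency.
The beat rate rose, so the adjustment moved the fork further from 798 Hz — it was already below the reference.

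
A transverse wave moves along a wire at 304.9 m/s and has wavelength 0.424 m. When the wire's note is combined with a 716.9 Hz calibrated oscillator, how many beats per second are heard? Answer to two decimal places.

Source frequency f = v/λ = 304.9/0.424 = 719.1038 Hz.
f_beat = |719.1038 − 716.9| = 2.20 Hz.

2.20 Hz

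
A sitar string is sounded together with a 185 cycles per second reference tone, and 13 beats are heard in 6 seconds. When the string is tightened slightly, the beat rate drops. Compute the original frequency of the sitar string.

Beat frequency = 13/6 = 2.1667 Hz.
|f − 185| = 2.1667, so the sitar string was at either 182.8333 Hz or 187.1667 Hz.
Increasing tension raises a string's frequency; the adjustment raises the sitar string's frequency.
The beat rate fell, so the adjustment moved the sitar string toward 185 Hz — it must have started below the reference.

182.8333 Hz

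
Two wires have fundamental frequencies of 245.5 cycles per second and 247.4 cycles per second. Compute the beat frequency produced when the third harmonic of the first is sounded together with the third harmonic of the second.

5.7 Hz

Third harmonic of the first: 3·245.5 = 736.5 Hz.
Third harmonic of the second: 3·247.4 = 742.2 Hz.
f_beat = |736.5 − 742.2| = 5.7 Hz.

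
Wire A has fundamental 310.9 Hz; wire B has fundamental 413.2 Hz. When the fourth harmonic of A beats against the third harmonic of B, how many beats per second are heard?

Fourth harmonic of the first: 4·310.9 = 1243.6 Hz.
Third harmonic of the second: 3·413.2 = 1239.6 Hz.
f_beat = |1243.6 − 1239.6| = 4.0 Hz.

4.0 Hz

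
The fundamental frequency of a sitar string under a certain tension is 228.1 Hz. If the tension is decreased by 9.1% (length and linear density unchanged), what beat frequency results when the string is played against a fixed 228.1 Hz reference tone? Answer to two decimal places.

10.63 Hz

For a string, f ∝ √T, so the new frequency is 228.1·√0.909 = 217.4739 Hz.
f_beat = |217.4739 − 228.1| = 10.63 Hz.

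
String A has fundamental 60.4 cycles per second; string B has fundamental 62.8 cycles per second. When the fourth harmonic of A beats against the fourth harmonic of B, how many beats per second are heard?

Fourth harmonic of the first: 4·60.4 = 241.6 Hz.
Fourth harmonic of the second: 4·62.8 = 251.2 Hz.
f_beat = |241.6 − 251.2| = 9.6 Hz.

9.6 Hz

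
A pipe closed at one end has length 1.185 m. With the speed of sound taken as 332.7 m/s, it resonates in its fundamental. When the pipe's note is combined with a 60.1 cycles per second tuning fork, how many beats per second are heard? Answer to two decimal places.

Closed pipe (odd harmonics): f_n = n·v/(4L) = 1·332.7/(4·1.185) = 70.1899 Hz.
f_beat = |70.1899 − 60.1| = 10.09 Hz.

10.09 Hz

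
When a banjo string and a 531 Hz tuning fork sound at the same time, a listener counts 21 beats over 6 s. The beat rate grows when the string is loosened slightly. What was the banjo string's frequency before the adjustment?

527.5 Hz

Beat frequency = 21/6 = 3.5 Hz.
|f − 531| = 3.5, so the banjo string was at either 527.5 Hz or 534.5 Hz.
Reducing tension lowers a string's frequency; the adjustment lowers the banjo string's frequency.
The beat rate rose, so the adjustment moved the banjo string further from 531 Hz — it was already below the reference.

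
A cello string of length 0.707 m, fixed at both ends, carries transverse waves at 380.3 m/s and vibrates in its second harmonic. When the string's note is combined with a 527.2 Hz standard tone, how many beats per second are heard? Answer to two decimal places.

For a string fixed at both ends, f_n = n·v/(2L) = 2·380.3/(2·0.707) = 537.9066 Hz.
f_beat = |537.9066 − 527.2| = 10.71 Hz.

10.71 Hz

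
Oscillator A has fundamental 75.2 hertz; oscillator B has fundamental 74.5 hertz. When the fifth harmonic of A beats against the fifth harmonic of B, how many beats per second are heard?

Fifth harmonic of the first: 5·75.2 = 376.0 Hz.
Fifth harmonic of the second: 5·74.5 = 372.5 Hz.
f_beat = |376.0 − 372.5| = 3.5 Hz.

3.5 Hz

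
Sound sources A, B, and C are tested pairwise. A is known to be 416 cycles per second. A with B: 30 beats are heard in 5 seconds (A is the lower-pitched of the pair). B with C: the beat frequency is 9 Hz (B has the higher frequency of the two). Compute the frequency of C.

A–B: Beat frequency = 30/5 = 6 Hz.
B is above A, so f_B = 416 + 6 = 422 Hz.
C is below B, so f_C = 422 − 9 = 413 Hz.

413 Hz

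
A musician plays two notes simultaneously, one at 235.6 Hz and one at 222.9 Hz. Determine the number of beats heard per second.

Beats arise from superposition of two nearby frequencies; the beat rate is |f₁ − f₂|.
|235.6 − 222.9| = 12.7 Hz.

12.7 Hz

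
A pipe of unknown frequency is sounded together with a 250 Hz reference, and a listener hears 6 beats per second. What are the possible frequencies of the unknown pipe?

244 Hz or 256 Hz

|f − 250| = 6, so f = 250 ± 6.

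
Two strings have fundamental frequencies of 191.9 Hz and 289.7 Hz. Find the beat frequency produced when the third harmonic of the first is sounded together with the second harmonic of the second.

3.7 Hz

Third harmonic of the first: 3·191.9 = 575.7 Hz.
Second harmonic of the second: 2·289.7 = 579.4 Hz.
f_beat = |575.7 − 579.4| = 3.7 Hz.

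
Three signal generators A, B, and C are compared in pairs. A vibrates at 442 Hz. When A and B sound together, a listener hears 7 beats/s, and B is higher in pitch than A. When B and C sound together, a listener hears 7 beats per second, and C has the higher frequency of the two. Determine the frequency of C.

B is above A, so f_B = 442 + 7 = 449 Hz.
C is above B, so f_C = 449 + 7 = 456 Hz.

456 Hz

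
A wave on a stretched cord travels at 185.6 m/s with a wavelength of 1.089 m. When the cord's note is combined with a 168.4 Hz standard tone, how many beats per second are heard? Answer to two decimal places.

2.03 Hz

Source frequency f = v/λ = 185.6/1.089 = 170.4316 Hz.
f_beat = |170.4316 − 168.4| = 2.03 Hz.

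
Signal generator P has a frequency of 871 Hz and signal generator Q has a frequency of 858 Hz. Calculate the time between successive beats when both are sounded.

f_beat = |871 − 858| = 13 Hz.
Beat period T = 1 / f_beat = 1 / 13 s.

0.077 s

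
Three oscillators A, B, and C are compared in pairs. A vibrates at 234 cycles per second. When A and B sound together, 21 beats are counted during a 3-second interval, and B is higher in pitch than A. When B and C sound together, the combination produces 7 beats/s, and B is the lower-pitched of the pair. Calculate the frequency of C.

A–B: Beat frequency = 21/3 = 7 Hz.
B is above A, so f_B = 234 + 7 = 241 Hz.
C is above B, so f_C = 241 + 7 = 248 Hz.

248 Hz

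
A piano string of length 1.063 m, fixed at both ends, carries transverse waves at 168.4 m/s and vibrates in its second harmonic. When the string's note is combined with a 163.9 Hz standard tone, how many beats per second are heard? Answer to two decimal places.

5.48 Hz

For a string fixed at both ends, f_n = n·v/(2L) = 2·168.4/(2·1.063) = 158.4196 Hz.
f_beat = |158.4196 − 163.9| = 5.48 Hz.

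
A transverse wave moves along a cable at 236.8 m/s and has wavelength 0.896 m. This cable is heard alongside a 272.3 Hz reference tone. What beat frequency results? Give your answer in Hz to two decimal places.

Source frequency f = v/λ = 236.8/0.896 = 264.2857 Hz.
f_beat = |264.2857 − 272.3| = 8.01 Hz.

8.01 Hz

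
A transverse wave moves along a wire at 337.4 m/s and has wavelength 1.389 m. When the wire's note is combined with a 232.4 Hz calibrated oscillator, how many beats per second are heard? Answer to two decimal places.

10.51 Hz

Source frequency f = v/λ = 337.4/1.389 = 242.9086 Hz.
f_beat = |242.9086 − 232.4| = 10.51 Hz.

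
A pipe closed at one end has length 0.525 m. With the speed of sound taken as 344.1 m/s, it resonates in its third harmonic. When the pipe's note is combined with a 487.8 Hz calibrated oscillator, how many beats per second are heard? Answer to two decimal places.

Closed pipe (odd harmonics): f_n = n·v/(4L) = 3·344.1/(4·0.525) = 491.5714 Hz.
f_beat = |491.5714 − 487.8| = 3.77 Hz.

3.77 Hz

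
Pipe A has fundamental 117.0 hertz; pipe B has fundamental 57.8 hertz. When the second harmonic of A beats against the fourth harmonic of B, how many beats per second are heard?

Second harmonic of the first: 2·117.0 = 234.0 Hz.
Fourth harmonic of the second: 4·57.8 = 231.2 Hz.
f_beat = |234.0 − 231.2| = 2.8 Hz.

2.8 Hz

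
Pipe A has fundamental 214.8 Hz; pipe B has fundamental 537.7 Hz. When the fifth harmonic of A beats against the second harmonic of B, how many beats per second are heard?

1.4 Hz

Fifth harmonic of the first: 5·214.8 = 1074.0 Hz.
Second harmonic of the second: 2·537.7 = 1075.4 Hz.
f_beat = |1074.0 − 1075.4| = 1.4 Hz.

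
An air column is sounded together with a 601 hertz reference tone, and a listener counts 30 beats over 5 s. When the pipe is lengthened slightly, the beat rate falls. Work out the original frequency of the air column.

607 Hz

Beat frequency = 30/5 = 6 Hz.
|f − 601| = 6, so the air column was at either 595 Hz or 607 Hz.
A longer pipe has a lower fundamental; the adjustment lowers the air column's frequency.
The beat rate fell, so the adjustment moved the air column toward 601 Hz — it must have started above the reference.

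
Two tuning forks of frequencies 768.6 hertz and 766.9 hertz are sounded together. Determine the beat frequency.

The beat frequency equals the magnitude of the frequency difference.
|768.6 − 766.9| = 1.7 Hz.

1.7 Hz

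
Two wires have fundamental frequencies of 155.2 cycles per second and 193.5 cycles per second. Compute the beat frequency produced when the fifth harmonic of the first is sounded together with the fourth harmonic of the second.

Fifth harmonic of the first: 5·155.2 = 776.0 Hz.
Fourth harmonic of the second: 4·193.5 = 774.0 Hz.
f_beat = |776.0 − 774.0| = 2.0 Hz.

2.0 Hz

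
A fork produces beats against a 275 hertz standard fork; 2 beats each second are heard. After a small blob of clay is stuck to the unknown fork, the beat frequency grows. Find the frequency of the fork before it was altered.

|f − 275| = 2, so the fork was at either 273 Hz or 277 Hz.
Adding mass to a fork lowers its frequency; the adjustment lowers the fork's frequency.
The beat rate rose, so the adjustment moved the fork further from 275 Hz — it was already below the reference.

273 Hz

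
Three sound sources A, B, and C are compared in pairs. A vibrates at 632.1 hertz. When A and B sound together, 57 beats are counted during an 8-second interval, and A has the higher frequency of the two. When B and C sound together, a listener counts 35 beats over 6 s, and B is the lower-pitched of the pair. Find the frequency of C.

630.8083 Hz

A–B: Beat frequency = 57/8 = 7.125 Hz.
B is below A, so f_B = 632.1 − 7.125 = 624.975 Hz.
B–C: Beat frequency = 35/6 = 5.8333 Hz.
C is above B, so f_C = 624.975 + 5.8333 = 630.8083 Hz.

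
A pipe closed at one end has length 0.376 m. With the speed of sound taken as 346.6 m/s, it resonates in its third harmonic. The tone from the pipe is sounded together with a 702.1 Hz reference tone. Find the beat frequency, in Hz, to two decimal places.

10.74 Hz

Closed pipe (odd harmonics): f_n = n·v/(4L) = 3·346.6/(4·0.376) = 691.3564 Hz.
f_beat = |691.3564 − 702.1| = 10.74 Hz.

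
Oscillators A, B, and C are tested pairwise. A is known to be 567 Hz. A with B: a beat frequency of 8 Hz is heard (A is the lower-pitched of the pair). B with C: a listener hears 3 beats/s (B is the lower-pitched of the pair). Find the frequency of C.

578 Hz

B is above A, so f_B = 567 + 8 = 575 Hz.
C is above B, so f_C = 575 + 3 = 578 Hz.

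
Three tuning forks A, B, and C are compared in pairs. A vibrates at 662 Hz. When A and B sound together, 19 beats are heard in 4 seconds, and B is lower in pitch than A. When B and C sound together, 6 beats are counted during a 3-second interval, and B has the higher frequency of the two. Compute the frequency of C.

655.25 Hz

A–B: Beat frequency = 19/4 = 4.75 Hz.
B is below A, so f_B = 662 − 4.75 = 657.25 Hz.
B–C: Beat frequency = 6/3 = 2 Hz.
C is below B, so f_C = 657.25 − 2 = 655.25 Hz.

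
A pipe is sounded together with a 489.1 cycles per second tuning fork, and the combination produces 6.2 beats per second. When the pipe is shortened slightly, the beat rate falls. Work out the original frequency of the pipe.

|f − 489.1| = 6.2, so the pipe was at either 482.9 Hz or 495.3 Hz.
A shorter pipe has a higher fundamental; the adjustment raises the pipe's frequency.
The beat rate fell, so the adjustment moved the pipe toward 489.1 Hz — it must have started below the reference.

482.9 Hz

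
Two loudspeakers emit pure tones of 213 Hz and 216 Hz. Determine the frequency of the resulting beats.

3 Hz

Beats arise from superposition of two nearby frequencies; the beat rate is |f₁ − f₂|.
|213 − 216| = 3 Hz.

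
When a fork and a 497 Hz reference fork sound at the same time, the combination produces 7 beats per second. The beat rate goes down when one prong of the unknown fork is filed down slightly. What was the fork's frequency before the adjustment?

490 Hz

|f − 497| = 7, so the fork was at either 490 Hz or 504 Hz.
Filing a prong removes mass and raises the fork's frequency; the adjustment raises the fork's frequency.
The beat rate fell, so the adjustment moved the fork toward 497 Hz — it must have started below the reference.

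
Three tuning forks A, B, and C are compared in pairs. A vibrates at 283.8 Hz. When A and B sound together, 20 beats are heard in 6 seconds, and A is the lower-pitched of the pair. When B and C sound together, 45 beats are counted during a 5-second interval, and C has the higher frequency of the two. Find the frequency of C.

A–B: Beat frequency = 20/6 = 3.3333 Hz.
B is above A, so f_B = 283.8 + 3.3333 = 287.1333 Hz.
B–C: Beat frequency = 45/5 = 9 Hz.
C is above B, so f_C = 287.1333 + 9 = 296.1333 Hz.

296.1333 Hz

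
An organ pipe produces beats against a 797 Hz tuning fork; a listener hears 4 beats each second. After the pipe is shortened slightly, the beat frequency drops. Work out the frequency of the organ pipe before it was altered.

|f − 797| = 4, so the organ pipe was at either 793 Hz or 801 Hz.
A shorter pipe has a higher fundamental; the adjustment raises the organ pipe's frequency.
The beat rate fell, so the adjustment moved the organ pipe toward 797 Hz — it must have started below the reference.

793 Hz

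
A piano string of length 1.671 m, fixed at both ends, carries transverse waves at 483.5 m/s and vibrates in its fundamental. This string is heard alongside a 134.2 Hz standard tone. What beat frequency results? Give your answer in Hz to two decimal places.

10.47 Hz

For a string fixed at both ends, f_n = n·v/(2L) = 1·483.5/(2·1.671) = 144.6738 Hz.
f_beat = |144.6738 − 134.2| = 10.47 Hz.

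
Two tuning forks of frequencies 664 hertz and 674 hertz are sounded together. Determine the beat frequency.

The beat frequency equals the magnitude of the frequency difference.
|664 − 674| = 10 Hz.

10 Hz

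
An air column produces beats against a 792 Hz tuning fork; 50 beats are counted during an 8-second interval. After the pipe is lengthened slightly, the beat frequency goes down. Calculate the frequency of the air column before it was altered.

798.25 Hz

Beat frequency = 50/8 = 6.25 Hz.
|f − 792| = 6.25, so the air column was at either 785.75 Hz or 798.25 Hz.
A longer pipe has a lower fundamental; the adjustment lowers the air column's frequency.
The beat rate fell, so the adjustment moved the air column toward 792 Hz — it must have started above the reference.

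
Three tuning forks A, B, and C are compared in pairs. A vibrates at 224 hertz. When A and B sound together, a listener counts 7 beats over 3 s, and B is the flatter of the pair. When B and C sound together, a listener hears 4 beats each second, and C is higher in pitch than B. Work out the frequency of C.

225.6667 Hz

A–B: Beat frequency = 7/3 = 2.3333 Hz.
B is below A, so f_B = 224 − 2.3333 = 221.6667 Hz.
C is above B, so f_C = 221.6667 + 4 = 225.6667 Hz.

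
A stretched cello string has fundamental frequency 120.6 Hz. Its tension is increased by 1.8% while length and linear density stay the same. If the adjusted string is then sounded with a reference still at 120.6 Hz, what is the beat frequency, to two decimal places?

1.08 Hz

For a string, f ∝ √T, so the new frequency is 120.6·√1.018 = 121.6806 Hz.
f_beat = |121.6806 − 120.6| = 1.08 Hz.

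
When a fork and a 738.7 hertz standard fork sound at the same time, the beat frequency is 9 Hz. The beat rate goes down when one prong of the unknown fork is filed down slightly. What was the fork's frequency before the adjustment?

729.7 Hz

|f − 738.7| = 9, so the fork was at either 729.7 Hz or 747.7 Hz.
Filing a prong removes mass and raises the fork's frequency; the adjustment raises the fork's frequency.
The beat rate fell, so the adjustment moved the fork toward 738.7 Hz — it must have started below the reference.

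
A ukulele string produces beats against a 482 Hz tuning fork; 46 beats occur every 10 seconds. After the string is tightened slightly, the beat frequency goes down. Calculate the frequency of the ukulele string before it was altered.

477.4 Hz

Beat frequency = 46/10 = 4.6 Hz.
|f − 482| = 4.6, so the ukulele string was at either 477.4 Hz or 486.6 Hz.
Increasing tension raises a string's frequency; the adjustment raises the ukulele string's frequency.
The beat rate fell, so the adjustment moved the ukulele string toward 482 Hz — it must have started below the reference.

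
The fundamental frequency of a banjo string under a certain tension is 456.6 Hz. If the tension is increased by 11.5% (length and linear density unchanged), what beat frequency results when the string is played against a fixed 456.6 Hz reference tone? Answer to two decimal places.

For a string, f ∝ √T, so the new frequency is 456.6·√1.115 = 482.1402 Hz.
f_beat = |482.1402 − 456.6| = 25.54 Hz.

25.54 Hz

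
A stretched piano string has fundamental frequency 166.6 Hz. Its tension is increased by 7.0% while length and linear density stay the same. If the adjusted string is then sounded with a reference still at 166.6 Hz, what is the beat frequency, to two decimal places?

For a string, f ∝ √T, so the new frequency is 166.6·√1.070 = 172.3324 Hz.
f_beat = |172.3324 − 166.6| = 5.73 Hz.

5.73 Hz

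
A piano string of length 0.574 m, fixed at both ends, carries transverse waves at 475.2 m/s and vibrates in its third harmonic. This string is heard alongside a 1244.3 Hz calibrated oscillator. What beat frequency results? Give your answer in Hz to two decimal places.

For a string fixed at both ends, f_n = n·v/(2L) = 3·475.2/(2·0.574) = 1241.8118 Hz.
f_beat = |1241.8118 − 1244.3| = 2.49 Hz.

2.49 Hz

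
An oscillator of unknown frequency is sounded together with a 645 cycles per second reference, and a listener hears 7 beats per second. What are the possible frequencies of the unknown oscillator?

|f − 645| = 7, so f = 645 ± 7.

638 Hz or 652 Hz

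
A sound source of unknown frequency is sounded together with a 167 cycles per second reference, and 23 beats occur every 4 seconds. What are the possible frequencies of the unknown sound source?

Beat frequency = 23/4 = 5.75 Hz.
|f − 167| = 5.75, so f = 167 ± 5.75.

161.25 Hz or 172.75 Hz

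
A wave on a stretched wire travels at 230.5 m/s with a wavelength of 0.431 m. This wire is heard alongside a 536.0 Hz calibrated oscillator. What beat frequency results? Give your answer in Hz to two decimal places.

1.20 Hz

Source frequency f = v/λ = 230.5/0.431 = 534.8028 Hz.
f_beat = |534.8028 − 536.0| = 1.20 Hz.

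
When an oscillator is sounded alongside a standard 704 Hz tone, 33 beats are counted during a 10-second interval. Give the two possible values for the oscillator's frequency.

700.7 Hz or 707.3 Hz

Beat frequency = 33/10 = 3.3 Hz.
|f − 704| = 3.3, so f = 704 ± 3.3.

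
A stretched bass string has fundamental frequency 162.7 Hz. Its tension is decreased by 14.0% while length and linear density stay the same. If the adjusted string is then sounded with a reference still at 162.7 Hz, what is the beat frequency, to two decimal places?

11.82 Hz

For a string, f ∝ √T, so the new frequency is 162.7·√0.860 = 150.8818 Hz.
f_beat = |150.8818 − 162.7| = 11.82 Hz.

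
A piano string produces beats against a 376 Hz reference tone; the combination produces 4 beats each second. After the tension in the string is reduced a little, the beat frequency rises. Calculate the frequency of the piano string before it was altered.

|f − 376| = 4, so the piano string was at either 372 Hz or 380 Hz.
Lower tension means lower frequency; the adjustment lowers the piano string's frequency.
The beat rate rose, so the adjustment moved the piano string further from 376 Hz — it was already below the reference.

372 Hz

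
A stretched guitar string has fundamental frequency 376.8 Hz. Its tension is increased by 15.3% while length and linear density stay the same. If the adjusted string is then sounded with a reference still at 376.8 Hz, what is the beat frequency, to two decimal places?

27.80 Hz

For a string, f ∝ √T, so the new frequency is 376.8·√1.153 = 404.5997 Hz.
f_beat = |404.5997 − 376.8| = 27.80 Hz.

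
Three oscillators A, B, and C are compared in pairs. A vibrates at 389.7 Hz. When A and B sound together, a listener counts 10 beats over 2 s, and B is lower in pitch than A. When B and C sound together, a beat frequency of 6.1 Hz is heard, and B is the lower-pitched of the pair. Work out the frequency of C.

390.8 Hz

A–B: Beat frequency = 10/2 = 5 Hz.
B is below A, so f_B = 389.7 − 5 = 384.7 Hz.
C is above B, so f_C = 384.7 + 6.1 = 390.8 Hz.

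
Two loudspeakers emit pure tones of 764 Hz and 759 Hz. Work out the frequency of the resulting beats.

5 Hz

The beat frequency equals the magnitude of the frequency difference.
|764 − 759| = 5 Hz.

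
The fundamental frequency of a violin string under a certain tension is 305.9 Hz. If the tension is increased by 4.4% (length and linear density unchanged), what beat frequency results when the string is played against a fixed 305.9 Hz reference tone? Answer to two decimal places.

6.66 Hz

For a string, f ∝ √T, so the new frequency is 305.9·√1.044 = 312.5574 Hz.
f_beat = |312.5574 − 305.9| = 6.66 Hz.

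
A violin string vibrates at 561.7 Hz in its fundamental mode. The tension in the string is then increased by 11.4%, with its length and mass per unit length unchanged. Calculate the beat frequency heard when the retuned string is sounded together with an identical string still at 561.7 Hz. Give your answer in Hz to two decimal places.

For a string, f ∝ √T, so the new frequency is 561.7·√1.114 = 592.8530 Hz.
f_beat = |592.8530 − 561.7| = 31.15 Hz.

31.15 Hz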